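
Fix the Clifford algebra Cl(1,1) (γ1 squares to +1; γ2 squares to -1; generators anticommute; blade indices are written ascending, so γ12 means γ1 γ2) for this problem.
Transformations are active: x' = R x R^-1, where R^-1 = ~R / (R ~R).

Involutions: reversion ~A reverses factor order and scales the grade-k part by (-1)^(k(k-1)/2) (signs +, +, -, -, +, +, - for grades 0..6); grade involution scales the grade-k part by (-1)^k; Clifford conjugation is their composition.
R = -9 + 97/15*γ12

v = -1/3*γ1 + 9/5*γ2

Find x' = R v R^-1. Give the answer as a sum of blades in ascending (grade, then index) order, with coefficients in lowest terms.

~R = -9 - 97/15*γ12, and R ~R = 8816/225, so R^-1 = ~R / (8816/225).
R v = -216/25*γ1 - 632/45*γ2
Answer: 7112/1653*γ1 + 12816/2755*γ2


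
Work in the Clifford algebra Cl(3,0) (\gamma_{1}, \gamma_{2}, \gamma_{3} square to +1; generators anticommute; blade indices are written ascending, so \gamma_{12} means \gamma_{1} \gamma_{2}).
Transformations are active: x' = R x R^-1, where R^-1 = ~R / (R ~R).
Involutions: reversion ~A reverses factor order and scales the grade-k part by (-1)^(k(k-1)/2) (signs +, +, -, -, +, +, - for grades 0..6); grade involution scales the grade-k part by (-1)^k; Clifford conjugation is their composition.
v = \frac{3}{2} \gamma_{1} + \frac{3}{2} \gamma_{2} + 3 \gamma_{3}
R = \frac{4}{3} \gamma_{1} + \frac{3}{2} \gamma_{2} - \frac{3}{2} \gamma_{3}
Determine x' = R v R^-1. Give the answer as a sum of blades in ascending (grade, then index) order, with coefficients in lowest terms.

~R = \frac{4}{3} \gamma_{1} + \frac{3}{2} \gamma_{2} - \frac{3}{2} \gamma_{3}, and R ~R = \frac{113}{18}, so R^-1 = ~R / (\frac{113}{18}).
R v = -\frac{1}{4} - \frac{1}{4} \gamma_{12} + \frac{25}{4} \gamma_{13} + \frac{27}{4} \gamma_{23}
Answer: -\frac{363}{226} \gamma_{1} - \frac{183}{113} \gamma_{2} - \frac{651}{226} \gamma_{3}


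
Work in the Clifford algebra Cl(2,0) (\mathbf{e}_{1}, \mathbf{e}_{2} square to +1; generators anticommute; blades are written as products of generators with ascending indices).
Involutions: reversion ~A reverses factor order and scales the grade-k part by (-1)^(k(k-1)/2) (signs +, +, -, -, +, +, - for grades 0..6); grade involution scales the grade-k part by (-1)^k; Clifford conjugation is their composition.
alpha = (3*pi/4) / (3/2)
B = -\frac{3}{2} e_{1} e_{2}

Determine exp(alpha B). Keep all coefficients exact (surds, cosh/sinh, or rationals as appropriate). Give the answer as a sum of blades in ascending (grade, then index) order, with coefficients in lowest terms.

B^2 = (-\frac{3}{2})^2*(e_{1} e_{2})^2 = \frac{9}{4}*(-1) = -\frac{9}{4} (a basis 2-blade squares to minus the product of its generators' squares).
B^2 = -\frac{9}{4} — the negative square puts this in the circular regime; l = \frac{3}{2}, alpha*l = \frac{3 \pi}{4}, so exp(alpha B) = cos(\frac{3 \pi}{4}) + (sin(\frac{3 \pi}{4})/(\frac{3}{2}))*B = - \frac{\sqrt{2}}{2} + (\frac{\sqrt{2}}{3})*B.
Answer: - \frac{\sqrt{2}}{2} - \frac{\sqrt{2}}{2} e_{1} e_{2}


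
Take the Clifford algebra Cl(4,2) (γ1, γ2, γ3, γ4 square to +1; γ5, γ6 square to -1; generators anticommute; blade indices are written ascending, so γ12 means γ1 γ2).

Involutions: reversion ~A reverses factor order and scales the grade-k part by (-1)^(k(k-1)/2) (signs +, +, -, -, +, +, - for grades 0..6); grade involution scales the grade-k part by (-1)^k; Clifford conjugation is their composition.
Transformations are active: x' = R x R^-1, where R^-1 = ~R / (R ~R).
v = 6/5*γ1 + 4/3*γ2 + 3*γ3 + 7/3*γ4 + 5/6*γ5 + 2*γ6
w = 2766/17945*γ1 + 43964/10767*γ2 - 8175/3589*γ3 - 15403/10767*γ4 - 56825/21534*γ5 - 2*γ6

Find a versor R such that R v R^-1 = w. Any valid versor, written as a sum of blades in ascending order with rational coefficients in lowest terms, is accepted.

Construction: equal norms (both 11671/900) license R = v + w = 4860/3589*γ1 + 19440/3589*γ2 + 2592/3589*γ3 + 3240/3589*γ4 - 6480/3589*γ5 — nothing changes along that direction, while (v - w)/2 changes sign, so v maps onto w.
Answer: 4860/3589*γ1 + 19440/3589*γ2 + 2592/3589*γ3 + 3240/3589*γ4 - 6480/3589*γ5


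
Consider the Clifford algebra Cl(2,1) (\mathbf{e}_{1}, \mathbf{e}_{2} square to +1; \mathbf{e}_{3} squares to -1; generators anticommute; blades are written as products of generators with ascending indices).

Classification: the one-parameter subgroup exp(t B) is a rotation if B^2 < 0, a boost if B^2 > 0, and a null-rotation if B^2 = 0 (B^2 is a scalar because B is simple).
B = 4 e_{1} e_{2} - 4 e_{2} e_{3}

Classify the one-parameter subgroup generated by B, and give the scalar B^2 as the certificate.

B^2 term by term: the squares give (4)^2*(e_{1} e_{2})^2 + (-4)^2*(e_{2} e_{3})^2 = 16*(-1) + 16*(+1) = 0 (each basis 2-blade squares to minus the product of its generators' squares); cross terms between blades sharing an index anticommute and cancel. So B^2 = 0.
Answer: null-rotation, certificate B^2 = 0. B^2 = 0 is basis-independent, so its sign is the whole story.


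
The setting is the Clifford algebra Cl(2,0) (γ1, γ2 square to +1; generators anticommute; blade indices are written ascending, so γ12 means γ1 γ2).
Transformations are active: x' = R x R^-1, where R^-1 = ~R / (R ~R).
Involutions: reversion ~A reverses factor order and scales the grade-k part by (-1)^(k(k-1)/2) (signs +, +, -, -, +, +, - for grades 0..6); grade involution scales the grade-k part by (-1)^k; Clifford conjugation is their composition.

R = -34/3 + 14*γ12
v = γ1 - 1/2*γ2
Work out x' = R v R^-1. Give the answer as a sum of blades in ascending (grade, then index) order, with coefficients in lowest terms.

~R = -34/3 - 14*γ12, and R ~R = 2920/9, so R^-1 = ~R / (2920/9).
R v = -55/3*γ1 - 25/3*γ2
Answer: 41/146*γ1 + 79/73*γ2


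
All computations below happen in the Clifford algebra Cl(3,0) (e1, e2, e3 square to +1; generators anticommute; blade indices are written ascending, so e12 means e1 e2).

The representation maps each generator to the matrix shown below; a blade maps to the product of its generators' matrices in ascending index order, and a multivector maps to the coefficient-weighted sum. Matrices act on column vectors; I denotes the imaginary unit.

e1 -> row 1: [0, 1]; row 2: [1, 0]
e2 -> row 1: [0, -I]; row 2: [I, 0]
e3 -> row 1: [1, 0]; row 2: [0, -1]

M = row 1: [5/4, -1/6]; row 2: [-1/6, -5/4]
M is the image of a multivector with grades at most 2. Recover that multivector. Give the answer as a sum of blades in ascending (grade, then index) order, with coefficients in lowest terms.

Method: 1, rho(e1), rho(e2), rho(e3) form a trace-orthogonal basis of the 2x2 complex matrices (tr(X Y) = 2 if X = Y, else 0), so M = m0*1 + m1*rho(e1) + m2*rho(e2) + m3*rho(e3) with m0 = tr(M)/2 = 0, m1 = tr(M rho(e1))/2 = -1/6, m2 = tr(M rho(e2))/2 = 0, m3 = tr(M rho(e3))/2 = 5/4.
Multiplying table entries, the bivector images are rho(e12) = I*rho(e3), rho(e13) = -I*rho(e2), rho(e23) = I*rho(e1); with real blade coefficients the real parts of m0..m3 are the coefficients of 1, e1, e2, e3 and the imaginary parts give the bivectors (e23: Im m1, e13: -Im m2, e12: Im m3).
Answer: -1/6*e1 + 5/4*e3


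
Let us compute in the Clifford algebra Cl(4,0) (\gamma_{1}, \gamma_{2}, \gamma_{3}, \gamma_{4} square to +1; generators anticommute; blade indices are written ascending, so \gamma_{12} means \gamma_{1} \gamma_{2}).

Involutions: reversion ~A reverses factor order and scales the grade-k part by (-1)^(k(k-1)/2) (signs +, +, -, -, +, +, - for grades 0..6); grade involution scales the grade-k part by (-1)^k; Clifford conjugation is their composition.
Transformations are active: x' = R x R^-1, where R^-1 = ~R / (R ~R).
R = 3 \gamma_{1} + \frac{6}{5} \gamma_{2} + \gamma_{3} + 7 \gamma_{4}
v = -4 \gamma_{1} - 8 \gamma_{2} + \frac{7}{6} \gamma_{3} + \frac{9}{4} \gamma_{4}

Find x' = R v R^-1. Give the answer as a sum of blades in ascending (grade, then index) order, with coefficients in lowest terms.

~R = 3 \gamma_{1} + \frac{6}{5} \gamma_{2} + \gamma_{3} + 7 \gamma_{4}, and R ~R = \frac{1511}{25}, so R^-1 = ~R / (\frac{1511}{25}).
R v = -\frac{281}{60} - \frac{96}{5} \gamma_{12} + \frac{15}{2} \gamma_{13} + \frac{139}{4} \gamma_{14} + \frac{47}{5} \gamma_{23} + \frac{587}{10} \gamma_{24} - \frac{71}{12} \gamma_{34}
Answer: \frac{10683}{3022} \gamma_{1} + \frac{11807}{1511} \gamma_{2} - \frac{1997}{1511} \gamma_{3} - \frac{60467}{18132} \gamma_{4}


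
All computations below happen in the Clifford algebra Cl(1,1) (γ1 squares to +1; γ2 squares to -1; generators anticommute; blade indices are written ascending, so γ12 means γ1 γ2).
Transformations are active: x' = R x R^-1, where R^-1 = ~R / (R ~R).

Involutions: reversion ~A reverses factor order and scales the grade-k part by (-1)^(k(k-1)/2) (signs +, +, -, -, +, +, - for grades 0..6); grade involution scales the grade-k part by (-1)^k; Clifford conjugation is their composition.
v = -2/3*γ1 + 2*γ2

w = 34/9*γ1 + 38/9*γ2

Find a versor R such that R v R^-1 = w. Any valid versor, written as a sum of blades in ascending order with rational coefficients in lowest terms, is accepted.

Take R = v + w = 28/9*γ1 + 56/9*γ2. Because q(v) = q(w) = -32/9, conjugation by R sends v exactly to w.
Answer: 28/9*γ1 + 56/9*γ2


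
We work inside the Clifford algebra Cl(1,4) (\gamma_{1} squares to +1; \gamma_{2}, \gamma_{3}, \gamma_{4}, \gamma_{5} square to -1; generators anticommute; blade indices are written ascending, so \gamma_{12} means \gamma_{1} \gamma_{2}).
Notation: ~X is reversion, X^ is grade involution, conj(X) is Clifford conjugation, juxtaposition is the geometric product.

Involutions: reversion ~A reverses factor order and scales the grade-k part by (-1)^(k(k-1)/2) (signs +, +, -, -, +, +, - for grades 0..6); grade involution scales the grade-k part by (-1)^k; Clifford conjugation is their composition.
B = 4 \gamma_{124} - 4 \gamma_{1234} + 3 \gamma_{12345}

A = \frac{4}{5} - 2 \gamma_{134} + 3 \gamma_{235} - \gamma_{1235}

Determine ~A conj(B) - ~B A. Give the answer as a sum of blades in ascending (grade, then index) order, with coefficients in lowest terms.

first term: 8 \gamma_{2} + 3 \gamma_{4} + 9 \gamma_{14} - 8 \gamma_{23} + 6 \gamma_{25} - 4 \gamma_{45} + \frac{16}{5} \gamma_{124} - 12 \gamma_{145} + 4 \gamma_{345} - \frac{16}{5} \gamma_{1234} + 12 \gamma_{1345} - \frac{12}{5} \gamma_{12345}
second term: 8 \gamma_{2} - 3 \gamma_{4} + 9 \gamma_{14} + 8 \gamma_{23} + 6 \gamma_{25} + 4 \gamma_{45} - \frac{16}{5} \gamma_{124} + 12 \gamma_{145} - 4 \gamma_{345} - \frac{16}{5} \gamma_{1234} + 12 \gamma_{1345} + \frac{12}{5} \gamma_{12345}
Answer: 6 \gamma_{4} - 16 \gamma_{23} - 8 \gamma_{45} + \frac{32}{5} \gamma_{124} - 24 \gamma_{145} + 8 \gamma_{345} - \frac{24}{5} \gamma_{12345}


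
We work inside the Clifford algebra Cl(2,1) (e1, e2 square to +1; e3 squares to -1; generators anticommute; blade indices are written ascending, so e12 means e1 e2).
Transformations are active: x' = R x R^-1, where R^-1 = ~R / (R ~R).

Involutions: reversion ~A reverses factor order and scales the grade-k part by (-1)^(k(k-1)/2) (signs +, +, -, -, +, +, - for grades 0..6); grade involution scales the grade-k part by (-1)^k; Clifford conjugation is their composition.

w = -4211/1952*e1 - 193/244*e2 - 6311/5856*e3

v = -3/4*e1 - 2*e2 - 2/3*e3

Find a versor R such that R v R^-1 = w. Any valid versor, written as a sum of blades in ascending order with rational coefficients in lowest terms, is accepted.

Sketch: the shared square 593/144 makes R = v + w = -5675/1952*e1 - 681/244*e2 - 3405/1952*e3 the natural versor; its sandwich fixes that direction, negates (v - w)/2, and sends v to w.
Answer: -5675/1952*e1 - 681/244*e2 - 3405/1952*e3


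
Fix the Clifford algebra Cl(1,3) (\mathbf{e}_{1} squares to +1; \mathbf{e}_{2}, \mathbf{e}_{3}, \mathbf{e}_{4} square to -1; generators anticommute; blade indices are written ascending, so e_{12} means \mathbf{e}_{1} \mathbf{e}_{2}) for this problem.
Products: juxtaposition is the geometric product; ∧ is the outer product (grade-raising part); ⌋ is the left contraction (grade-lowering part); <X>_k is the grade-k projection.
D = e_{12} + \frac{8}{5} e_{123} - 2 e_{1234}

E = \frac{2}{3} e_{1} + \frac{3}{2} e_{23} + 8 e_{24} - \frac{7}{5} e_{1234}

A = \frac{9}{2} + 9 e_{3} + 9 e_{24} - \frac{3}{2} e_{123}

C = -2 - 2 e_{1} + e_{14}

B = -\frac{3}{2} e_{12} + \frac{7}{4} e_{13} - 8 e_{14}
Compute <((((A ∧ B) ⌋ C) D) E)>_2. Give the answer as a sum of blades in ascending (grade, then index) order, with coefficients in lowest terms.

step 1: -\frac{27}{4} e_{12} + \frac{63}{8} e_{13} - 36 e_{14} - \frac{27}{2} e_{123} + 72 e_{134} - \frac{63}{4} e_{1234}
step 2: -36
step 3: -36 e_{12} - \frac{288}{5} e_{123} + 72 e_{1234}
step 4: \frac{504}{5} + \frac{432}{5} e_{1} + 24 e_{2} - \frac{2016}{25} e_{4} + 630 e_{13} + 180 e_{14} - \frac{192}{5} e_{23} + \frac{252}{5} e_{34} - \frac{2304}{5} e_{134} - 48 e_{234}
step 5: 630 e_{13} + 180 e_{14} - \frac{192}{5} e_{23} + \frac{252}{5} e_{34}
Answer: 630 e_{13} + 180 e_{14} - \frac{192}{5} e_{23} + \frac{252}{5} e_{34}


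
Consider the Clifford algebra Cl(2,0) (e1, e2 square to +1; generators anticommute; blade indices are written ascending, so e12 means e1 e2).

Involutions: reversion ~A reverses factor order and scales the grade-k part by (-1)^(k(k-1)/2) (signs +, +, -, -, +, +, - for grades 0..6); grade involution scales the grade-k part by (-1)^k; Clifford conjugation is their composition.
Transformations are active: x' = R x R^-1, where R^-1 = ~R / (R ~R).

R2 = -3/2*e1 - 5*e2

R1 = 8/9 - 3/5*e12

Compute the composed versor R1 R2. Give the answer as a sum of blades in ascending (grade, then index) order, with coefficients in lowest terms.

Distribute over the terms of R1 (each basis-blade product reordered to ascending indices, repeated generators contracted through their squares):
(8/9) R2 = -4/3*e1 - 40/9*e2
(-3/5*e12) R2 = 3*e1 - 9/10*e2
Summing the partial products and collecting blades:
Answer: 5/3*e1 - 481/90*e2


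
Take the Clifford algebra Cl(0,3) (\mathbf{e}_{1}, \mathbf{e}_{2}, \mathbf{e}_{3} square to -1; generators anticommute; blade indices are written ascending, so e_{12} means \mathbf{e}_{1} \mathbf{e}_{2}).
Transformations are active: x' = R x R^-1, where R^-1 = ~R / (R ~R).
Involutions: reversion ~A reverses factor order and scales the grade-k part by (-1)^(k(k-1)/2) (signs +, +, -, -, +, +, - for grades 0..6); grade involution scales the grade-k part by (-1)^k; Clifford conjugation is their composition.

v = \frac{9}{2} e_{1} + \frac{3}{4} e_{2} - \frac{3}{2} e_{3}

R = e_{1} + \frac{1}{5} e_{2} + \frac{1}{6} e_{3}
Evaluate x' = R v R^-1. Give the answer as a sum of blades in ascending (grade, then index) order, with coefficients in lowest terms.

~R = e_{1} + \frac{1}{5} e_{2} + \frac{1}{6} e_{3}, and R ~R = -\frac{961}{900}, so R^-1 = ~R / (-\frac{961}{900}).
R v = -\frac{22}{5} - \frac{3}{20} e_{12} - \frac{9}{4} e_{13} - \frac{17}{40} e_{23}
Answer: \frac{7191}{1922} e_{1} + \frac{3453}{3844} e_{2} + \frac{5523}{1922} e_{3}


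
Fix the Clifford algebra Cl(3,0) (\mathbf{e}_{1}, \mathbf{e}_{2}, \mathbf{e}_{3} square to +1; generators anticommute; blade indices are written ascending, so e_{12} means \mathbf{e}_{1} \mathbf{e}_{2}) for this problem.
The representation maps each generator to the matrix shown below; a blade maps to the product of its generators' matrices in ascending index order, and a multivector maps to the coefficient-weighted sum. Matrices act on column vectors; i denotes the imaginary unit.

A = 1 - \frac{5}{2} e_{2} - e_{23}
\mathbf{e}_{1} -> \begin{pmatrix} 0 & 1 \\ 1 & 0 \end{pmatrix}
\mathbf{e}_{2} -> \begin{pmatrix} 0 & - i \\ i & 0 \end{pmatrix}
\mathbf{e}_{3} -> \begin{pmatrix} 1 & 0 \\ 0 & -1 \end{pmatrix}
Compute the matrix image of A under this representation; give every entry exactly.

Bivector images (products of the table entries): rho(e_{23}) = rho(\mathbf{e}_{2})rho(\mathbf{e}_{3}) = \begin{pmatrix} 0 & i \\ i & 0 \end{pmatrix}.
M = (1)*1 + (-\frac{5}{2})*rho(e_{2}) + (-1)*rho(e_{23}), summed entrywise (1 is the identity matrix):
Answer: \begin{pmatrix} 1 & \frac{3 i}{2} \\ - \frac{7 i}{2} & 1 \end{pmatrix}


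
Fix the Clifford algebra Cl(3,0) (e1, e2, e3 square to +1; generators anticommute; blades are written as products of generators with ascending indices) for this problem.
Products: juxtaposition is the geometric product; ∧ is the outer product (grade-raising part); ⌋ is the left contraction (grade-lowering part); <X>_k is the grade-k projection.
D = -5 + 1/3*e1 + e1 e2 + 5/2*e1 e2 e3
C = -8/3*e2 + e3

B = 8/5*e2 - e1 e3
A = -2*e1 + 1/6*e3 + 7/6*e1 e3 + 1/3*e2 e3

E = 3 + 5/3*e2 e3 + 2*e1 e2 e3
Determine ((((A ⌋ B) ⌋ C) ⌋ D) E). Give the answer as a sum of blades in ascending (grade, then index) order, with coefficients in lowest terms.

step 1: 7/6 + 1/6*e1 + 2*e3
step 2: 2 - 28/9*e2 + 7/6*e3
step 3: -10 + 34/9*e1 + 59/12*e1 e2 + 70/9*e1 e3 + 5*e1 e2 e3
step 4: -40 + 3*e1 + 140/9*e2 - 59/6*e3 + 193/108*e1 e2 + 1135/36*e1 e3 - 82/9*e2 e3 + 35/27*e1 e2 e3
Answer: -40 + 3*e1 + 140/9*e2 - 59/6*e3 + 193/108*e1 e2 + 1135/36*e1 e3 - 82/9*e2 e3 + 35/27*e1 e2 e3


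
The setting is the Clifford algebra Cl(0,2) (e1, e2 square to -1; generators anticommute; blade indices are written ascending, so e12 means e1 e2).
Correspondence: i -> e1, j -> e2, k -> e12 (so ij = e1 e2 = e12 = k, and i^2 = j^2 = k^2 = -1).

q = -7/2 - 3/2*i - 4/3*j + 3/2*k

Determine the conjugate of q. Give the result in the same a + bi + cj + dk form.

In blades: q = -7/2 - 3/2*e1 - 4/3*e2 + 3/2*e12.
Conjugation here is Clifford conjugation: the scalar is fixed and the grade-1 and grade-2 blades all flip sign, giving -7/2 + 3/2*e1 + 4/3*e2 - 3/2*e12; translating back:
Answer: -7/2 + 3/2*i + 4/3*j - 3/2*k


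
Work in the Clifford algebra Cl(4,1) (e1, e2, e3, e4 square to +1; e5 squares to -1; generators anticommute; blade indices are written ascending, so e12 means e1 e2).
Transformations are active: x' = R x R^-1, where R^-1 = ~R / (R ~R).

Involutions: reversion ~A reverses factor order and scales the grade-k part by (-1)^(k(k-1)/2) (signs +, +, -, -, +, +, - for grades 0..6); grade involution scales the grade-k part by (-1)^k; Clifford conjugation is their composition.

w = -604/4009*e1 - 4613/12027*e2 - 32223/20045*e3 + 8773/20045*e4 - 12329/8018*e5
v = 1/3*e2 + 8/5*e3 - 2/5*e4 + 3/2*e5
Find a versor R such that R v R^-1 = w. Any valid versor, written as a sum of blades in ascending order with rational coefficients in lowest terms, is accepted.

Here q(v) = q(w) = 523/900; the classical choice R = v + w = -604/4009*e1 - 604/12027*e2 - 151/20045*e3 + 151/4009*e4 - 151/4009*e5 then realises v -> w under the sandwich.
Answer: -604/4009*e1 - 604/12027*e2 - 151/20045*e3 + 151/4009*e4 - 151/4009*e5


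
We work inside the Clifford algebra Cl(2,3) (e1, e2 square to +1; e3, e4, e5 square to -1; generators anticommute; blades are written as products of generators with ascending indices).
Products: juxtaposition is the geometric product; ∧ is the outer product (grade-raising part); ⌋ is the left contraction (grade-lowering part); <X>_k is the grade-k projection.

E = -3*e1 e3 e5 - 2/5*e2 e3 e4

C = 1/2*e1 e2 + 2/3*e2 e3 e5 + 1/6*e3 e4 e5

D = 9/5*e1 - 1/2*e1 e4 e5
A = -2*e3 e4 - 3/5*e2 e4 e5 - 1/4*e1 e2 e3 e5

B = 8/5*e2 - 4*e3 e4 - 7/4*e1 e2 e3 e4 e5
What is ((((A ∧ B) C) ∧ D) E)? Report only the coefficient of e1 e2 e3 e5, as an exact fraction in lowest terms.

step 1: -16/5*e2 e3 e4
step 2: 8/15*e2 e5 - 32/15*e4 e5 + 8/5*e1 e3 e4
step 3: 24/25*e1 e2 e5 - 96/25*e1 e4 e5
step 4: -72/25*e2 e3 - 288/25*e3 e4 + 192/125*e1 e2 e3 e5 + 48/125*e1 e3 e4 e5
Answer: 192/125


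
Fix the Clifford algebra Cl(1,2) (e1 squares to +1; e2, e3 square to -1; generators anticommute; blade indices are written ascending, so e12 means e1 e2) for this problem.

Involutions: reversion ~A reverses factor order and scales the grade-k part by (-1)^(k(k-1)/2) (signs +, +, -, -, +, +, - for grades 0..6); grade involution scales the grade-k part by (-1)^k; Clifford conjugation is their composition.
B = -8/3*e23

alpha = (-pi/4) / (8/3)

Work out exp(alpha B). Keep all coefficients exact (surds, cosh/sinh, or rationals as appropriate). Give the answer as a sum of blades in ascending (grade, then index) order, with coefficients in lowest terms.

B^2 = (-8/3)^2*(e23)^2 = 64/9*(-1) = -64/9 (a basis 2-blade squares to minus the product of its generators' squares).
B^2 = -64/9 — the series telescopes trigonometrically here: l = 8/3, alpha*l = -pi/4, so exp(alpha B) = cos(-pi/4) + (sin(-pi/4)/(8/3))*B = sqrt(2)/2 + (-3*sqrt(2)/16)*B.
Answer: sqrt(2)/2 + sqrt(2)/2*e23


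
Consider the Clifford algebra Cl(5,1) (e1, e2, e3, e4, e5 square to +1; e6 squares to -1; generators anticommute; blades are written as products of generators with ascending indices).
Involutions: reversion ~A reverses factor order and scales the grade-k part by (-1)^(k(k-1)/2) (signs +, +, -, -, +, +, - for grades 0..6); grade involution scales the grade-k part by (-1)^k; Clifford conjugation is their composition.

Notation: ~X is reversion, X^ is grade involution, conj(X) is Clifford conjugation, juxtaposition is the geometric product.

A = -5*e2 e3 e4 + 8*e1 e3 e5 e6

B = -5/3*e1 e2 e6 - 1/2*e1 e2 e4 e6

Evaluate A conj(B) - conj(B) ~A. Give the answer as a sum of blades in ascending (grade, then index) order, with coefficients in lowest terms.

first term: -5/2*e1 e3 e6 + 40/3*e2 e3 e5 - 25/3*e1 e3 e4 e6 + 4*e2 e3 e4 e5
second term: 5/2*e1 e3 e6 + 40/3*e2 e3 e5 + 25/3*e1 e3 e4 e6 + 4*e2 e3 e4 e5
Answer: -5*e1 e3 e6 - 50/3*e1 e3 e4 e6


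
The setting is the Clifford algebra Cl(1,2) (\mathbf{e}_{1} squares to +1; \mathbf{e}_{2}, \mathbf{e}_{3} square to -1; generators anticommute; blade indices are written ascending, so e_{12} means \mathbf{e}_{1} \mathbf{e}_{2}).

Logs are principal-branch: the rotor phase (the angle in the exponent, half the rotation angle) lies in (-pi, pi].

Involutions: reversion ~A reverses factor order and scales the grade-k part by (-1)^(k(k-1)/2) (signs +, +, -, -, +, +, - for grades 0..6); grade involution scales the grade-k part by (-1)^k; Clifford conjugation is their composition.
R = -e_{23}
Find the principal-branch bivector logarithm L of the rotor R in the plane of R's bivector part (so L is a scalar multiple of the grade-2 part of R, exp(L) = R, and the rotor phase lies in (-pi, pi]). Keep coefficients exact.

The scalar part of R is 0, which fixes the principal-branch rotor phase; the unit plane is then the bivector part divided by the sine of that phase, and L is that plane scaled by the phase.
Concretely: cos(phase) = 0 gives phase = ±\frac{\pi}{2}, and since phase/sin(phase) is even the sign is immaterial: L = (phase/sin(phase)) * <R>_2 = (\frac{\pi}{2}) * <R>_2.
Answer: - \frac{\pi}{2} e_{23}


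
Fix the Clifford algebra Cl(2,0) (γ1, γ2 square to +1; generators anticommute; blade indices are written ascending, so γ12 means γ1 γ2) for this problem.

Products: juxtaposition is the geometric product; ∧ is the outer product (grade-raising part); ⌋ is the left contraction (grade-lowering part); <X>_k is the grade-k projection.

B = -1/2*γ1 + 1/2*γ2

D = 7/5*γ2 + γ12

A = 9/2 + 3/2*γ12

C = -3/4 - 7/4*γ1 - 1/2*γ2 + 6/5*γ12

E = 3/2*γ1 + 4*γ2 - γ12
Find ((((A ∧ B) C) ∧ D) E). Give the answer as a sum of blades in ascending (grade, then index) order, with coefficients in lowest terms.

step 1: -9/4*γ1 + 9/4*γ2
step 2: 45/16 - 81/80*γ1 - 351/80*γ2 + 81/16*γ12
step 3: 63/16*γ2 + 279/200*γ12
step 4: 3429/200 + 3807/400*γ1 - 837/400*γ2 - 189/32*γ12
Answer: 3429/200 + 3807/400*γ1 - 837/400*γ2 - 189/32*γ12


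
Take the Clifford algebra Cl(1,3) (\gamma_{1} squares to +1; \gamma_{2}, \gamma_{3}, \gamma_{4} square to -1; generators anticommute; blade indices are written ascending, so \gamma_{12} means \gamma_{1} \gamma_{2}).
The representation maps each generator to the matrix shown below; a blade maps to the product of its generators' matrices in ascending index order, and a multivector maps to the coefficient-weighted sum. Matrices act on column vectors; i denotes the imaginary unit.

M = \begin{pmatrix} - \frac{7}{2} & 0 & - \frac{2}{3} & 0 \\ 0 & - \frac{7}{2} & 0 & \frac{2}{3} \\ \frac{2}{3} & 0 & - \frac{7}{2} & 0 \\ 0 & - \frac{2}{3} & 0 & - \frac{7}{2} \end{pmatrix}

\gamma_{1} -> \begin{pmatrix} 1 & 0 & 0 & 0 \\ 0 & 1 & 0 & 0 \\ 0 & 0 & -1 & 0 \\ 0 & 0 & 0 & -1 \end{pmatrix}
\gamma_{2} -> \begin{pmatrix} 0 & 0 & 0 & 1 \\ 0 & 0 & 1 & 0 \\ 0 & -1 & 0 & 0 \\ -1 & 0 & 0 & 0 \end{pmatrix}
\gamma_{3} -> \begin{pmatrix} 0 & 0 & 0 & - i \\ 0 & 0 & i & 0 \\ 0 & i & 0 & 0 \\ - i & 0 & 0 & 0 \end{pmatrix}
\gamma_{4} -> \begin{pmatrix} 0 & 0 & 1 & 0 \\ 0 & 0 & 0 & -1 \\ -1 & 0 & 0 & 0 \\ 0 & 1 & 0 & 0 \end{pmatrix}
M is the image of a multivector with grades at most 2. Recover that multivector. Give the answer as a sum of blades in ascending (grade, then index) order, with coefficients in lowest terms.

Method: the blade images are trace-orthogonal — tr(rho(e_A) rho(e_B)^-1) = 4 if A = B and 0 otherwise — and rho(e_A)^-1 = (e_A)^2 * rho(e_A) with (e_A)^2 = +1 or -1, so the coefficient of e_A in the preimage is (e_A)^2 * tr(M rho(e_A))/4.
Nonzero projections over blades of grade <= 2: 1: (1)^2 = +1, tr(M 1) = -14, coefficient -\frac{7}{2}; \gamma_{4}: (\gamma_{4})^2 = -1, tr(M rho(\gamma_{4})) = \frac{8}{3}, coefficient -\frac{2}{3}. Every other blade of grade <= 2 projects to 0.
Answer: -\frac{7}{2} - \frac{2}{3} \gamma_{4}


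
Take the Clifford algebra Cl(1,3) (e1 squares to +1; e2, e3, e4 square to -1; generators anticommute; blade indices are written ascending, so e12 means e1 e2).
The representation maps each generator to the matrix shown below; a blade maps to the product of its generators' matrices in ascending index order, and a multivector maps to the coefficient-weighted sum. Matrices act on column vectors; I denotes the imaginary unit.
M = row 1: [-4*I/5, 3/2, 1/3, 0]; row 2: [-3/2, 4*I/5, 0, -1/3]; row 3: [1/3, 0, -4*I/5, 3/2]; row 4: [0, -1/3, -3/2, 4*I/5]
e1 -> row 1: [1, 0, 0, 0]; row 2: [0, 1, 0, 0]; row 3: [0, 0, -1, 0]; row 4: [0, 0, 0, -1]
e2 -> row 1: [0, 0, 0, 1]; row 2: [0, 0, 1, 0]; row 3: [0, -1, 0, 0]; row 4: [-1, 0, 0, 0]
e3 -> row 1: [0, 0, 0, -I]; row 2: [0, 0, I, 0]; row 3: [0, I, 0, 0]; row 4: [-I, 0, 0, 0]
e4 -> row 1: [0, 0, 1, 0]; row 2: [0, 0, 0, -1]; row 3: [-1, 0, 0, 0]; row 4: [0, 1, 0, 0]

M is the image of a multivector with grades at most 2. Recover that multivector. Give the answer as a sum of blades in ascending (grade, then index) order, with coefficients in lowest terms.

Method: the blade images are trace-orthogonal — tr(rho(e_A) rho(e_B)^-1) = 4 if A = B and 0 otherwise — and rho(e_A)^-1 = (e_A)^2 * rho(e_A) with (e_A)^2 = +1 or -1, so the coefficient of e_A in the preimage is (e_A)^2 * tr(M rho(e_A))/4.
Nonzero projections over blades of grade <= 2: e14: (e14)^2 = +1, tr(M rho(e14)) = 4/3, coefficient 1/3; e23: (e23)^2 = -1, tr(M rho(e23)) = -16/5, coefficient 4/5; e24: (e24)^2 = -1, tr(M rho(e24)) = -6, coefficient 3/2. Every other blade of grade <= 2 projects to 0.
Answer: 1/3*e14 + 4/5*e23 + 3/2*e24


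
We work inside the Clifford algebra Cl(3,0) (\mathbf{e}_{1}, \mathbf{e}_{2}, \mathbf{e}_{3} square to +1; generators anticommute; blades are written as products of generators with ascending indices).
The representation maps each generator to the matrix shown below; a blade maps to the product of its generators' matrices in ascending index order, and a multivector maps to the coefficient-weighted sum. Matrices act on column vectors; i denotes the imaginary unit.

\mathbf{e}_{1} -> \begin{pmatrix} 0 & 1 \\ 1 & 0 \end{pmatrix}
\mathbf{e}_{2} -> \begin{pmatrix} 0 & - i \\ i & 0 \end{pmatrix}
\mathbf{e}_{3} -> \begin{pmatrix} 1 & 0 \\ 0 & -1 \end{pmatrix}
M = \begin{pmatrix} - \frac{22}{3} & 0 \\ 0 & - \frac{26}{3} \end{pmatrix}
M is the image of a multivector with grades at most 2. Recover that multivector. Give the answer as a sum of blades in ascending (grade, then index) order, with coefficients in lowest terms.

Method: 1, rho(e_{1}), rho(e_{2}), rho(e_{3}) form a trace-orthogonal basis of the 2x2 complex matrices (tr(X Y) = 2 if X = Y, else 0), so M = m0*1 + m1*rho(e_{1}) + m2*rho(e_{2}) + m3*rho(e_{3}) with m0 = tr(M)/2 = -8, m1 = tr(M rho(e_{1}))/2 = 0, m2 = tr(M rho(e_{2}))/2 = 0, m3 = tr(M rho(e_{3}))/2 = \frac{2}{3}.
Multiplying table entries, the bivector images are rho(e_{1} e_{2}) = i*rho(e_{3}), rho(e_{1} e_{3}) = -i*rho(e_{2}), rho(e_{2} e_{3}) = i*rho(e_{1}); with real blade coefficients the real parts of m0..m3 are the coefficients of 1, e_{1}, e_{2}, e_{3} and the imaginary parts give the bivectors (e_{2} e_{3}: Im m1, e_{1} e_{3}: -Im m2, e_{1} e_{2}: Im m3).
Answer: -8 + \frac{2}{3} e_{3}


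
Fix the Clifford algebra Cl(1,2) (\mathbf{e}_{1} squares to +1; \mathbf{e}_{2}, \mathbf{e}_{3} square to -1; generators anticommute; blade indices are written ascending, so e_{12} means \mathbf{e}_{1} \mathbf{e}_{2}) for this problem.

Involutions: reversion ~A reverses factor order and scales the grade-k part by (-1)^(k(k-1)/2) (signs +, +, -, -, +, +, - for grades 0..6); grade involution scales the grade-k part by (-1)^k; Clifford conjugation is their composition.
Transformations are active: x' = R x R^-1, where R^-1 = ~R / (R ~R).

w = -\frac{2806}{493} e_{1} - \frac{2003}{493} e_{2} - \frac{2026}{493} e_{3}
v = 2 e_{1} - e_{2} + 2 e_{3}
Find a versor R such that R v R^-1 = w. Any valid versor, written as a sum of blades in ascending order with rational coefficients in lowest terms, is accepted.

Take R = v + w = -\frac{1820}{493} e_{1} - \frac{2496}{493} e_{2} - \frac{1040}{493} e_{3}. Because q(v) = q(w) = -1, conjugation by R sends v exactly to w.
Answer: -\frac{1820}{493} e_{1} - \frac{2496}{493} e_{2} - \frac{1040}{493} e_{3}


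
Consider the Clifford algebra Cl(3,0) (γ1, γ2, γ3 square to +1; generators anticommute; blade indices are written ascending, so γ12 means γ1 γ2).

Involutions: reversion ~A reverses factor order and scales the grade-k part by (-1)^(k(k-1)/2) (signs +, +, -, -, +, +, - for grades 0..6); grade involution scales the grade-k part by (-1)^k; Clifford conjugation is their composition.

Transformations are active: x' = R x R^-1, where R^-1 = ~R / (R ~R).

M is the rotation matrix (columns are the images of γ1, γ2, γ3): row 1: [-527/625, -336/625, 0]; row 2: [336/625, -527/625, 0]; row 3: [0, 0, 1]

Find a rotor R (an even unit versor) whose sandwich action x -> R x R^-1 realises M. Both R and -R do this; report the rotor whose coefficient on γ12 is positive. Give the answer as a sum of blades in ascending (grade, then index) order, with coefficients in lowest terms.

Method: write R = a + b12*γ12 + b13*γ13 + b23*γ23 with a^2 + b12^2 + b13^2 + b23^2 = 1 (so R^-1 = ~R). Expanding the columns R e_j ~R gives tr M = 4a^2 - 1 and, from the antisymmetric part, M21 - M12 = -4a*b12, M13 - M31 = 4a*b13, M32 - M23 = -4a*b23.
Here tr M = -429/625, so a^2 = (1 + tr M)/4 = 49/625 and a = ±7/25. Taking a = 7/25: M21 - M12 = 672/625, M13 - M31 = 0, M32 - M23 = 0, giving b12 = -24/25, b13 = 0, b23 = 0, i.e. R = 7/25 - 24/25*γ12.
Its γ12 coefficient is negative, so report the other preimage -R.
Answer: -7/25 + 24/25*γ12. Uniqueness: Spin(3) -> SO(3) maps R and -R to the same rotation of trace -429/625; fixing the sign of the γ12 coefficient removes the ambiguity.


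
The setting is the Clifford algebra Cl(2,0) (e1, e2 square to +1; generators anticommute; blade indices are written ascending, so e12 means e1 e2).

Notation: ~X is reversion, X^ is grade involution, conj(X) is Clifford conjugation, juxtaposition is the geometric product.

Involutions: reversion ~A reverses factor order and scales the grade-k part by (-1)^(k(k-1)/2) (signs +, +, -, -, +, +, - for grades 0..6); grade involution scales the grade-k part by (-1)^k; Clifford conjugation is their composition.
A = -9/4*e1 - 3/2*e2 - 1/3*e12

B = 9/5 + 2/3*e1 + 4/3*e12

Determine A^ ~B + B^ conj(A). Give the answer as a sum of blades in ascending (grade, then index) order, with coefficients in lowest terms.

first term: 19/18 + 121/20*e1 - 7/90*e2 - 8/5*e12
second term: -35/18 + 121/20*e1 - 47/90*e2 - 2/5*e12
Answer: -8/9 + 121/10*e1 - 3/5*e2 - 2*e12


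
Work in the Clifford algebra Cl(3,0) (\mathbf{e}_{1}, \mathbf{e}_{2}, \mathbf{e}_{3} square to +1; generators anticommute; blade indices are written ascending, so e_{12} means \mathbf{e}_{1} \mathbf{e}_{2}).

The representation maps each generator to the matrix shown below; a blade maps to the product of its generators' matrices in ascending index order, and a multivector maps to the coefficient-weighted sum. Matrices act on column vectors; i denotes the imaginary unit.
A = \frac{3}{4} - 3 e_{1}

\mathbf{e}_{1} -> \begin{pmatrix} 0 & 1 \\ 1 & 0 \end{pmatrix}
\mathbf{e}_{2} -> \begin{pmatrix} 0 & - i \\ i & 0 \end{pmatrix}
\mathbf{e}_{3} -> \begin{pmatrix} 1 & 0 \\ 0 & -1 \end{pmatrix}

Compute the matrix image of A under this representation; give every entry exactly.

M = (\frac{3}{4})*1 + (-3)*rho(e_{1}), summed entrywise (1 is the identity matrix):
Answer: \begin{pmatrix} \frac{3}{4} & -3 \\ -3 & \frac{3}{4} \end{pmatrix}


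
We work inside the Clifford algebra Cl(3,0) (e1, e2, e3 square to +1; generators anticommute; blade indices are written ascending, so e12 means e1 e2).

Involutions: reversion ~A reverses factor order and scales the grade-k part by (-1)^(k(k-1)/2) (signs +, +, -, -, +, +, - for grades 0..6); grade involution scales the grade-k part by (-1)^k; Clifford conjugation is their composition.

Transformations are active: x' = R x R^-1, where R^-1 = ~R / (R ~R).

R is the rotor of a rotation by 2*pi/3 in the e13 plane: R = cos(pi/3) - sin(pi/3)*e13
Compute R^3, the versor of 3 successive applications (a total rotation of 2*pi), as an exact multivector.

The rotor phase is half the rotation angle and phases add under composition, so 3 steps in the e13 plane accumulate phase 3*(pi/3) = pi: R^3 = cos(pi) - sin(pi)*e13.
cos(pi) = -1 and sin(pi) = 0, so R^3 = -1. The total rotation 2*pi is 1 full turn, so every vector returns to itself, yet the rotor is -1, on the OTHER sheet of the double cover (an odd number of 2*pi turns).
Answer: -1


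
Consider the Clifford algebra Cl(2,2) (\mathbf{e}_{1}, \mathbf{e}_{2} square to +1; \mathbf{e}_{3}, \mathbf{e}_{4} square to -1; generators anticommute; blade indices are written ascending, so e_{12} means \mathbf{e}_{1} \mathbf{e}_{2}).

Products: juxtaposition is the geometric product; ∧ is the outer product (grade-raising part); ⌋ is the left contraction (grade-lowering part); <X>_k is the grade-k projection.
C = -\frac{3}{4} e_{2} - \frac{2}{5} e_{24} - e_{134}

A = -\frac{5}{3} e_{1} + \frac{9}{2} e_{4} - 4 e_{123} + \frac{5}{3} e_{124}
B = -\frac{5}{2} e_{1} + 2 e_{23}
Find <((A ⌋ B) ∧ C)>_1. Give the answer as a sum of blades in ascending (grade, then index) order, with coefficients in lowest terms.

step 1: \frac{25}{6}
step 2: -\frac{25}{8} e_{2} - \frac{5}{3} e_{24} - \frac{25}{6} e_{134}
step 3: -\frac{25}{8} e_{2}
Answer: -\frac{25}{8} e_{2}


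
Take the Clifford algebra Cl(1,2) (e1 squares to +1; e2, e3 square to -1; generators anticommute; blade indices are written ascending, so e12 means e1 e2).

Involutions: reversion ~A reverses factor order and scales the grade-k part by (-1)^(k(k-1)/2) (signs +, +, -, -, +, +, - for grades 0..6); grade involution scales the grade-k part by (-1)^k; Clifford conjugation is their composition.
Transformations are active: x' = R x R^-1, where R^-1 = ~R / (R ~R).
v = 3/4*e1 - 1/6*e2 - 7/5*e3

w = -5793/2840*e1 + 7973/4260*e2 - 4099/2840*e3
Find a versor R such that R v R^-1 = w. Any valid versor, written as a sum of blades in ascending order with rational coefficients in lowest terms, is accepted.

Construction: equal norms (both -5131/3600) license R = v + w = -3663/2840*e1 + 2421/1420*e2 - 1615/568*e3 — nothing changes along that direction, while (v - w)/2 changes sign, so v maps onto w.
Answer: -3663/2840*e1 + 2421/1420*e2 - 1615/568*e3


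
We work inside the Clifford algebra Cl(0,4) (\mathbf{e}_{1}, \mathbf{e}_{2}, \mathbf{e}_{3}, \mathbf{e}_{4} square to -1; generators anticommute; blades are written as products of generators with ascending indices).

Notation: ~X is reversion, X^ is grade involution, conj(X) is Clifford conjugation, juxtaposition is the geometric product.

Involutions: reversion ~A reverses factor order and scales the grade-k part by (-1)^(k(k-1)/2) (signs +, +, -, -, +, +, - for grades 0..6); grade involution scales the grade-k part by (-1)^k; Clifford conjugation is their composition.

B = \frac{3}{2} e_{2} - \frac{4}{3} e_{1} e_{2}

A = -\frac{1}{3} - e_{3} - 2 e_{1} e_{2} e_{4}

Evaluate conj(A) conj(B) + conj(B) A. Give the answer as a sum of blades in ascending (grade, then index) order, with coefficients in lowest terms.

first term: \frac{1}{2} e_{2} + \frac{8}{3} e_{4} - \frac{4}{9} e_{1} e_{2} + 3 e_{1} e_{4} + \frac{3}{2} e_{2} e_{3} + \frac{4}{3} e_{1} e_{2} e_{3}
second term: \frac{1}{2} e_{2} + \frac{8}{3} e_{4} - \frac{4}{9} e_{1} e_{2} + 3 e_{1} e_{4} + \frac{3}{2} e_{2} e_{3} - \frac{4}{3} e_{1} e_{2} e_{3}
Answer: e_{2} + \frac{16}{3} e_{4} - \frac{8}{9} e_{1} e_{2} + 6 e_{1} e_{4} + 3 e_{2} e_{3}


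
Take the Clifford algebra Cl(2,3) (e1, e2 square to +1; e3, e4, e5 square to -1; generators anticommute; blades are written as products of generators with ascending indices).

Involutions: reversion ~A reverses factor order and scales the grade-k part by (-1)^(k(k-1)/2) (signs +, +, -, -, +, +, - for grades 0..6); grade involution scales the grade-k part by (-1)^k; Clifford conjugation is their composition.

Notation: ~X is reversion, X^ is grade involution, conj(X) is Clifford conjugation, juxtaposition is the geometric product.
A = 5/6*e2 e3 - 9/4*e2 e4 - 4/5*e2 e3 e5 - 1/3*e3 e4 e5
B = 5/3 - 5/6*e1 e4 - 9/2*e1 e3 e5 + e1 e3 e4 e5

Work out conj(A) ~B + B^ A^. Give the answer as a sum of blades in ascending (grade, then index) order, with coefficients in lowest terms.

first term: 1/3*e1 - 219/40*e1 e2 + 3/2*e1 e4 - 25/18*e2 e3 + 15/4*e2 e4 + 4/5*e1 e2 e4 + 15/4*e1 e2 e5 + 5/18*e1 e3 e5 - 4/3*e2 e3 e5 - 5/9*e3 e4 e5 - 25/36*e1 e2 e3 e4 + 9/4*e1 e2 e3 e5 + 5/6*e1 e2 e4 e5 - 259/24*e1 e2 e3 e4 e5
second term: 1/3*e1 - 69/40*e1 e2 + 3/2*e1 e4 + 25/18*e2 e3 - 15/4*e2 e4 - 4/5*e1 e2 e4 + 15/4*e1 e2 e5 - 5/18*e1 e3 e5 + 4/3*e2 e3 e5 + 5/9*e3 e4 e5 - 25/36*e1 e2 e3 e4 + 9/4*e1 e2 e3 e5 + 5/6*e1 e2 e4 e5 + 227/24*e1 e2 e3 e4 e5
Answer: 2/3*e1 - 36/5*e1 e2 + 3*e1 e4 + 15/2*e1 e2 e5 - 25/18*e1 e2 e3 e4 + 9/2*e1 e2 e3 e5 + 5/3*e1 e2 e4 e5 - 4/3*e1 e2 e3 e4 e5


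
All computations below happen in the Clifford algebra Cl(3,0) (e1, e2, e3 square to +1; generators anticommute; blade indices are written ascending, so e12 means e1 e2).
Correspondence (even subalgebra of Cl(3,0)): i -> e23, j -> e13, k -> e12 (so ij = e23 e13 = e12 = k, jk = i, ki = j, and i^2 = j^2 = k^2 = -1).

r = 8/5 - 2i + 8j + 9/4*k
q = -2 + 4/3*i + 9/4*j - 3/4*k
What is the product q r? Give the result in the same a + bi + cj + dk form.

In blades: q = -2 - 3/4*e12 + 9/4*e13 + 4/3*e23, r = 8/5 + 9/4*e12 + 8*e13 - 2*e23.
Distribute q over r term by term (generator squares from the signature, products reordered to ascending indices): (-2)*r = -16/5 - 9/2*e12 - 16*e13 + 4*e23; (-3/4*e12)*r = 27/16 - 6/5*e12 + 3/2*e13 + 6*e23; (9/4*e13)*r = -18 + 9/2*e12 + 18/5*e13 + 81/16*e23; (4/3*e23)*r = 8/3 + 32/3*e12 - 3*e13 + 32/15*e23.
Sum: -4043/240 + 142/15*e12 - 139/10*e13 + 4127/240*e23; translating back through the correspondence:
Answer: -4043/240 + 4127/240*i - 139/10*j + 142/15*k


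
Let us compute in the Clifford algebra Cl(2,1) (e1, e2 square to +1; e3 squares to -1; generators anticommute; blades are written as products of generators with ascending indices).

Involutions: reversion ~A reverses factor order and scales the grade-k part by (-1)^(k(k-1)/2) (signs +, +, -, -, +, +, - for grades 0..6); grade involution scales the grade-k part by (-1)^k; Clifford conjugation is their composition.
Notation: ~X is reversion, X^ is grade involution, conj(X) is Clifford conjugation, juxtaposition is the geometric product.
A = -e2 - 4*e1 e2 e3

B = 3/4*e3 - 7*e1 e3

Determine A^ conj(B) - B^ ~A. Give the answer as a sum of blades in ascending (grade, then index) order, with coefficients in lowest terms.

first term: -28*e2 + 3*e1 e2 - 3/4*e2 e3 - 7*e1 e2 e3
second term: 28*e2 + 3*e1 e2 - 3/4*e2 e3 - 7*e1 e2 e3
Answer: -56*e2
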